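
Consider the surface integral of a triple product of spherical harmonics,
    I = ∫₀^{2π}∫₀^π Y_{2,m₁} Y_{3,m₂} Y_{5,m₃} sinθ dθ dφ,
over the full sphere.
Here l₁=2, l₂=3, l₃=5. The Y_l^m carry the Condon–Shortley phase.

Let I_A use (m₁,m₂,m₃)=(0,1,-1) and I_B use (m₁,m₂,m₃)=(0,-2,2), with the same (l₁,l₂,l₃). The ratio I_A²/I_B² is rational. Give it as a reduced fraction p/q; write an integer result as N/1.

Shared (l₁,l₂,l₃)=(2,3,5): N and (l;000)² cancel in I_A²/I_B².
A: Δ = 0!·4!·6!/11! = 1/2310; Racah Σ t=0..0: t=0:+1/192 = 1/192; ⇒ 3j(2 3 5; 0 1 -1)² = 3/77, sgn +1
B: Δ = 0!·4!·6!/11! = 1/2310; Racah Σ t=0..0: t=0:+1/480 = 1/480; ⇒ 3j(2 3 5; 0 -2 2)² = 3/110, sgn -1
I_A²/I_B² = (3/77)/(3/110) = 10/7

10/7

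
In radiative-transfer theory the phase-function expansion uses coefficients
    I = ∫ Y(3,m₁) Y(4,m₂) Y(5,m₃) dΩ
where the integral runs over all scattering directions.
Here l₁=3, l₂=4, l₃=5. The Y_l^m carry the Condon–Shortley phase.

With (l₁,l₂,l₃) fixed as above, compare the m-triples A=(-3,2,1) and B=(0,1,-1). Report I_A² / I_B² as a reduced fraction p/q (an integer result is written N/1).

1125/722

Shared (l₁,l₂,l₃)=(3,4,5): N and (l;000)² cancel in I_A²/I_B².
A: Δ = 2!·4!·6!/13! = 1/180180; Racah Σ t=2..2: t=2:+1/2304 = 1/2304; ⇒ 3j(3 4 5; -3 2 1)² = 75/4004, sgn +1
B: Δ = 2!·4!·6!/13! = 1/180180; Racah Σ t=0..2: t=0:+1/1440 t=1:−1/192 t=2:+1/432 = -19/8640; ⇒ 3j(3 4 5; 0 1 -1)² = 361/30030, sgn -1
I_A²/I_B² = (75/4004)/(361/30030) = 1125/722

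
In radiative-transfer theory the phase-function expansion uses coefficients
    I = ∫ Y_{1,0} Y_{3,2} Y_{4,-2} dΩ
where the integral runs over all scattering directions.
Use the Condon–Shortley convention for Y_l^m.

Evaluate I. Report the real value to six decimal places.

0.213244

Checks pass: Σm=0; 8 even; l₃=4∈[2,4].
(2·1+1)(2·3+1)(2·4+1) = 189
Δ: 0! 2! 6! / 9! → 1/252
sum: t=0:+1/36 = 1/36
3j²(1 3 4; 0 0 0) = Δ·Π!·Σ² = 4/63  (sign +1)
sum: t=0:+1/120 = 1/120
3j²(1 3 4; 0 2 -2) = Δ·Π!·Σ² = 1/21  (sign +1)
combine: 4πI² = 189·4/63·1/21 = 4/7
take √, sign +1: I = 0.21324362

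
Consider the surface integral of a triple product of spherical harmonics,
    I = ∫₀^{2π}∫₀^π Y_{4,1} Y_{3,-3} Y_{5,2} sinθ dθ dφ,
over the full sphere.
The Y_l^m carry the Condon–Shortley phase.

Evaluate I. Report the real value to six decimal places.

-0.179179

Checks pass: Σm=0; 12 even; l₃=5∈[1,7].
(2·4+1)(2·3+1)(2·5+1) = 693
Δ: 2! 6! 4! / 13! → 1/180180
sum: t=0:+1/576 t=1:−1/144 t=2:+1/576 = -1/288
3j²(4 3 5; 0 0 0) = Δ·Π!·Σ² = 20/1001  (sign +1)
sum: t=0:+1/1728 = 1/1728
3j²(4 3 5; 1 -3 2) = Δ·Π!·Σ² = 25/858  (sign -1)
combine: 4πI² = 693·20/1001·25/858 = 750/1859
take √, sign -1: I = -0.17917854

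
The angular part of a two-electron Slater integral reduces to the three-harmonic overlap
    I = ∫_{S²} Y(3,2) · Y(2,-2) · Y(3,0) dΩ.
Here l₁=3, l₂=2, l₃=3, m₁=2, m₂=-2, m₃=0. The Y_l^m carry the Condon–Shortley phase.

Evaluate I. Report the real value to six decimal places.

-0.188063

Checks pass: Σm=0; 8 even; l₃=3∈[1,5].
(2·3+1)(2·2+1)(2·3+1) = 245
Δ: 2! 4! 2! / 9! → 1/3780
sum: t=0:+1/24 t=1:−1/4 t=2:+1/24 = -1/6
3j²(3 2 3; 0 0 0) = Δ·Π!·Σ² = 4/105  (sign +1)
sum: t=0:+1/24 = 1/24
3j²(3 2 3; 2 -2 0) = Δ·Π!·Σ² = 1/21  (sign -1)
combine: 4πI² = 245·4/105·1/21 = 4/9
take √, sign -1: I = -0.18806319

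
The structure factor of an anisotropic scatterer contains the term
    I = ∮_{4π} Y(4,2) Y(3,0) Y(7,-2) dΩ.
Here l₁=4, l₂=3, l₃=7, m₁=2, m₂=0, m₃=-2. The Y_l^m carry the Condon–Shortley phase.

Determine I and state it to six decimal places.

0.195286

m-sum 0 ✓  L=14 even ✓  1≤7≤7 ✓
Π(2lᵢ+1) = 9×7×15 = 945
triangle coeff Δ(4,3,7) = 1/45045
Σ_t [0,0]: t=0:+1/20736 = 1/20736
(3j)²=35/1287 [(4 3 7; 0 0 0)], sign=-1
Σ_t [0,0]: t=0:+1/51840 = 1/51840
(3j)²=8/429 [(4 3 7; 2 0 -2)], sign=-1
⇒ 4πI² = 9800/20449
I = (+1)√(9800/20449/(4π)) = 0.19528643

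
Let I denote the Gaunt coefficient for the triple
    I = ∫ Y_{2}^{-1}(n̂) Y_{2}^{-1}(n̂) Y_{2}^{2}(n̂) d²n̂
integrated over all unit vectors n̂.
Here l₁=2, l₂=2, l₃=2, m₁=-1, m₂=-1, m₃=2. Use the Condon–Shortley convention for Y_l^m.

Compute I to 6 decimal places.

Checks pass: Σm=0; 6 even; l₃=2∈[0,4].
(2·2+1)(2·2+1)(2·2+1) = 125
Δ: 2! 2! 2! / 7! → 1/630
sum: t=0:+1/8 t=1:−1/1 t=2:+1/8 = -3/4
3j²(2 2 2; 0 0 0) = Δ·Π!·Σ² = 2/35  (sign -1)
sum: t=1:−1/4 = -1/4
3j²(2 2 2; -1 -1 2) = Δ·Π!·Σ² = 3/35  (sign -1)
combine: 4πI² = 125·2/35·3/35 = 30/49
take √, sign +1: I = 0.22072812

0.220728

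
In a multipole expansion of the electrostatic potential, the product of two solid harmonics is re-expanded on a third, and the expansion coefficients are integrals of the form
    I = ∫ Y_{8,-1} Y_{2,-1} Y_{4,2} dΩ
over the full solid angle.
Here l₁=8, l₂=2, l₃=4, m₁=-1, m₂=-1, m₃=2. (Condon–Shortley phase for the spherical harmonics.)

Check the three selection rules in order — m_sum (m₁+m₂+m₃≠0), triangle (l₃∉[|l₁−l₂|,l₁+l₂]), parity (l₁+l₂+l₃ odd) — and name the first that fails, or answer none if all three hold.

m₁+m₂+m₃ = -1 − 1 + 2 = 0  ✓
triangle: |8−2|=6 ≤ l₃=4 ≤ 8+2=10  ✗
parity: l₁+l₂+l₃ = 14 is even

triangle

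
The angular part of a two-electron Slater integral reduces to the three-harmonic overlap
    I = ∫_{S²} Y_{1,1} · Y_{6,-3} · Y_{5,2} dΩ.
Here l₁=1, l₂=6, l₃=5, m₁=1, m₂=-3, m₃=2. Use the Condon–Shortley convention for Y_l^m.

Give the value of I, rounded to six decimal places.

-0.245154

m-sum 0 ✓  L=12 even ✓  5≤5≤7 ✓
Π(2lᵢ+1) = 3×13×11 = 429
triangle coeff Δ(1,6,5) = 1/858
Σ_t [1,1]: t=1:−1/14400 = -1/14400
(3j)²=6/143 [(1 6 5; 0 0 0)], sign=+1
Σ_t [0,0]: t=0:+1/60480 = 1/60480
(3j)²=6/143 [(1 6 5; 1 -3 2)], sign=-1
⇒ 4πI² = 108/143
I = (-1)√(108/143/(4π)) = -0.24515397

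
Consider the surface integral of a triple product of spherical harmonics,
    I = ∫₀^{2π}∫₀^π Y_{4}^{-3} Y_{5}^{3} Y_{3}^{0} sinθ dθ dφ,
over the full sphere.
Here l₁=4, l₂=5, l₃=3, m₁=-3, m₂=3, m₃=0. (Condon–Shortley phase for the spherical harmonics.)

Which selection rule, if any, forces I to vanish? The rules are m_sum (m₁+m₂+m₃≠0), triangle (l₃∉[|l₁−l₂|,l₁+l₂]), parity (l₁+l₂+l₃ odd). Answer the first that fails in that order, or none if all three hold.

Σmᵢ = 0  ✓
l₃∈[|l₁−l₂|,l₁+l₂]=[1,9], have l₃=3  ✓
Σlᵢ = 12 ⇒ even  ✓

none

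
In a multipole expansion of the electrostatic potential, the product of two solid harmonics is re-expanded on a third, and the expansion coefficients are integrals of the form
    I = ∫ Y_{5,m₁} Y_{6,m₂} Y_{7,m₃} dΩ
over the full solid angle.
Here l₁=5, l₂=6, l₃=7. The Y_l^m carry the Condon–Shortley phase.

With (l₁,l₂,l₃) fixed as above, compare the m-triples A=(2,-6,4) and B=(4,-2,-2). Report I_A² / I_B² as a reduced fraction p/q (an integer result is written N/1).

Same 5,6,7: normalisation and zero-m 3j drop out of the ratio.
A: Δ: 4! 6! 8! / 19! → 1/174594420; sum: t=0:+1/34836480 = 1/34836480; 3j²(5 6 7; 2 -6 4) = Δ·Π!·Σ² = 275/16796  (sign -1)
B: Δ: 4! 6! 8! / 19! → 1/174594420; sum: t=0:+1/1658880 t=1:−1/3110400 = 7/24883200; 3j²(5 6 7; 4 -2 -2) = Δ·Π!·Σ² = 4802/692835  (sign -1)
I_A²/I_B² = (275/16796)/(4802/692835) = 45375/19208

45375/19208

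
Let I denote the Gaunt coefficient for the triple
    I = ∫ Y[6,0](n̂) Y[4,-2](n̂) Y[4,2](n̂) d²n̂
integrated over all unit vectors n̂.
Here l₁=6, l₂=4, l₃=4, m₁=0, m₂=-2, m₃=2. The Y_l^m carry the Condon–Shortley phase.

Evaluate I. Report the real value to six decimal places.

m-sum 0 ✓  L=14 even ✓  2≤4≤10 ✓
Π(2lᵢ+1) = 13×9×9 = 1053
triangle coeff Δ(6,4,4) = 1/1261260
Σ_t [2,4]: t=2:+1/4608 t=3:−1/1296 t=4:+1/4608 = -7/20736
(3j)²=20/1287 [(6 4 4; 0 0 0)], sign=-1
Σ_t [0,2]: t=0:+1/1036800 t=1:−1/14400 t=2:+1/4608 = 77/518400
(3j)²=11/585 [(6 4 4; 0 -2 2)], sign=+1
⇒ 4πI² = 4/13
I = (-1)√(4/13/(4π)) = -0.15647804

-0.156478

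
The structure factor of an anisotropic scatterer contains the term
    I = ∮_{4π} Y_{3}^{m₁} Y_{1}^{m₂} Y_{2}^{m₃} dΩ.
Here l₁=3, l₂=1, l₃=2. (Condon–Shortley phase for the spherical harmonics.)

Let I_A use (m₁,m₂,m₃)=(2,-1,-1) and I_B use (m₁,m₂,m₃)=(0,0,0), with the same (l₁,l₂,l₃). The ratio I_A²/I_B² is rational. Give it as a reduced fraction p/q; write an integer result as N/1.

10/9

Shared (l₁,l₂,l₃)=(3,1,2): N and (l;000)² cancel in I_A²/I_B².
A: Δ = 2!·4!·0!/7! = 1/105; Racah Σ t=0..0: t=0:+1/12 = 1/12; ⇒ 3j(3 1 2; 2 -1 -1)² = 2/21, sgn -1
B: Δ = 2!·4!·0!/7! = 1/105; Racah Σ t=1..1: t=1:−1/4 = -1/4; ⇒ 3j(3 1 2; 0 0 0)² = 3/35, sgn -1
I_A²/I_B² = (2/21)/(3/35) = 10/9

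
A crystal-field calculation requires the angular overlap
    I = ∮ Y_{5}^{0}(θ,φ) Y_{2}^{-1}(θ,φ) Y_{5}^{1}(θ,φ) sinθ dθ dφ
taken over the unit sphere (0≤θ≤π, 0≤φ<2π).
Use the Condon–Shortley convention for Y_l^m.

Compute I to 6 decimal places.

Checks pass: Σm=0; 12 even; l₃=5∈[3,7].
(2·5+1)(2·2+1)(2·5+1) = 605
Δ: 2! 8! 2! / 13! → 1/38610
sum: t=0:+1/2880 t=1:−1/576 t=2:+1/2880 = -1/960
3j²(5 2 5; 0 0 0) = Δ·Π!·Σ² = 10/429  (sign +1)
sum: t=0:+1/1440 t=1:−1/1152 = -1/5760
3j²(5 2 5; 0 -1 1) = Δ·Π!·Σ² = 1/858  (sign -1)
combine: 4πI² = 605·10/429·1/858 = 25/1521
take √, sign -1: I = -0.03616600

-0.036166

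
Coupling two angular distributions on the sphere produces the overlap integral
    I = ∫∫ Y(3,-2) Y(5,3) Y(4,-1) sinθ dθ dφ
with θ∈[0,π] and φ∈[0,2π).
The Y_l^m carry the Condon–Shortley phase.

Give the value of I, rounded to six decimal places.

-0.035836

Checks pass: Σm=0; 12 even; l₃=4∈[2,8].
(2·3+1)(2·5+1)(2·4+1) = 693
Δ: 4! 2! 6! / 13! → 1/180180
sum: t=1:−1/576 t=2:+1/144 t=3:−1/576 = 1/288
3j²(3 5 4; 0 0 0) = Δ·Π!·Σ² = 20/1001  (sign +1)
sum: t=3:−1/1440 t=4:+1/1152 = 1/5760
3j²(3 5 4; -2 3 -1) = Δ·Π!·Σ² = 1/858  (sign -1)
combine: 4πI² = 693·20/1001·1/858 = 30/1859
take √, sign -1: I = -0.03583571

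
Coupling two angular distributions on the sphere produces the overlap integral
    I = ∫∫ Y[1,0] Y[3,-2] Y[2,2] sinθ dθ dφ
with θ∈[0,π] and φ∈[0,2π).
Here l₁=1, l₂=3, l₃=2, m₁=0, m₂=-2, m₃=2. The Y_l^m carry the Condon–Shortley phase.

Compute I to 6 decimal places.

0.184674

Rules hold: Σm=0, L=6 even, 2≤2≤4.
N = 3·7·5 = 105
Δ = 2!·0!·4!/7! = 1/105
Racah Σ t=1..1: t=1:−1/4 = -1/4
⇒ 3j(1 3 2; 0 0 0)² = 3/35, sgn -1
Racah Σ t=1..1: t=1:−1/24 = -1/24
⇒ 3j(1 3 2; 0 -2 2)² = 1/21, sgn -1
4πI² = N·(3j₀)²·(3jₘ)² = 3/7
I = +1·√(0.428571/4π) = 0.18467439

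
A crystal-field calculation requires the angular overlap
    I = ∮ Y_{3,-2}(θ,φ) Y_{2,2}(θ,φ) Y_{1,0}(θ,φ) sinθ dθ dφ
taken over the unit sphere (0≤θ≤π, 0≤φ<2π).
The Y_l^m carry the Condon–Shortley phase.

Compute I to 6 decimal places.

0.184674

Checks pass: Σm=0; 6 even; l₃=1∈[1,5].
(2·3+1)(2·2+1)(2·1+1) = 105
Δ: 4! 2! 0! / 7! → 1/105
sum: t=2:+1/4 = 1/4
3j²(3 2 1; 0 0 0) = Δ·Π!·Σ² = 3/35  (sign -1)
sum: t=4:+1/24 = 1/24
3j²(3 2 1; -2 2 0) = Δ·Π!·Σ² = 1/21  (sign -1)
combine: 4πI² = 105·3/35·1/21 = 3/7
take √, sign +1: I = 0.18467439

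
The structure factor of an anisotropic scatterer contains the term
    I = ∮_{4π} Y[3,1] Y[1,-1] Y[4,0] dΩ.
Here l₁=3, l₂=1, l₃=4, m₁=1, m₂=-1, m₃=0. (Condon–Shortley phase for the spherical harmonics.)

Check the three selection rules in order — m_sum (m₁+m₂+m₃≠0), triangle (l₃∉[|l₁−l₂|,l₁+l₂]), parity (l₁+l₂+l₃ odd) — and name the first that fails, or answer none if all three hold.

none

m₁+m₂+m₃ = 1 − 1 + 0 = 0  ✓
triangle: |3−1|=2 ≤ l₃=4 ≤ 3+1=4  ✓
parity: l₁+l₂+l₃ = 8 is even  ✓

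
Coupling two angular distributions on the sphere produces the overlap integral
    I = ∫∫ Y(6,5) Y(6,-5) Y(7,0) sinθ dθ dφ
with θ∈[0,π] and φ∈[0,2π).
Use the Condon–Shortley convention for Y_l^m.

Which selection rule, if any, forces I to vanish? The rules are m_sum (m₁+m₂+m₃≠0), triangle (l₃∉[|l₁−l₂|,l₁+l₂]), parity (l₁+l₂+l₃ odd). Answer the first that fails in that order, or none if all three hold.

m₁+m₂+m₃ = 5 − 5 + 0 = 0  ✓
triangle: |6−6|=0 ≤ l₃=7 ≤ 6+6=12  ✓
parity: l₁+l₂+l₃ = 19 is odd  ✗

parity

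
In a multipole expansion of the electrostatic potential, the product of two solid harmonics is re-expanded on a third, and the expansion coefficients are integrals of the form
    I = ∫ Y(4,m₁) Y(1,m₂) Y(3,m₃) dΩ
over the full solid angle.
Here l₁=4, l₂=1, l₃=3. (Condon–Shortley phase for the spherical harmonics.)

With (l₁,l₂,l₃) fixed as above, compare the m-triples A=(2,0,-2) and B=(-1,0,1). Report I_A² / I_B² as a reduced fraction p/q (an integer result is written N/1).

l's match ⇒ only the (l;m) 3-j factors differ between A and B.
A: triangle coeff Δ(4,1,3) = 1/252; Σ_t [1,1]: t=1:−1/120 = -1/120; (3j)²=1/21 [(4 1 3; 2 0 -2)], sign=+1
B: triangle coeff Δ(4,1,3) = 1/252; Σ_t [1,1]: t=1:−1/48 = -1/48; (3j)²=5/84 [(4 1 3; -1 0 1)], sign=-1
I_A²/I_B² = (1/21)/(5/84) = 4/5

4/5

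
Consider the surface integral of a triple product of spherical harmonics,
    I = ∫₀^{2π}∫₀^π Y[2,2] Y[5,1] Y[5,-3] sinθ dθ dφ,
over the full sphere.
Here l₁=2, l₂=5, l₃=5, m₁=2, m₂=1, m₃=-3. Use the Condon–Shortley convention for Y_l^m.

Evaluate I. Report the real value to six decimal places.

0.171169

Rules hold: Σm=0, L=12 even, 3≤5≤7.
N = 5·11·11 = 605
Δ = 2!·2!·8!/13! = 1/38610
Racah Σ t=0..2: t=0:+1/2880 t=1:−1/576 t=2:+1/2880 = -1/960
⇒ 3j(2 5 5; 0 0 0)² = 10/429, sgn +1
Racah Σ t=0..0: t=0:+1/5760 = 1/5760
⇒ 3j(2 5 5; 2 1 -3)² = 56/2145, sgn +1
4πI² = N·(3j₀)²·(3jₘ)² = 560/1521
I = +1·√(0.368179/4π) = 0.17116875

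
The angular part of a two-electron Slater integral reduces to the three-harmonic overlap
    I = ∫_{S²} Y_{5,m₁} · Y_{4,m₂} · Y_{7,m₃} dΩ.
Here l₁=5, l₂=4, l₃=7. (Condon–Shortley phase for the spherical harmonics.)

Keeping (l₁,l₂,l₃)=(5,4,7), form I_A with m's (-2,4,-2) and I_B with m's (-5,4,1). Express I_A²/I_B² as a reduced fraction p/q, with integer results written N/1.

196/5

l's match ⇒ only the (l;m) 3-j factors differ between A and B.
A: triangle coeff Δ(5,4,7) = 1/6126120; Σ_t [2,2]: t=2:+1/1036800 = 1/1036800; (3j)²=98/12155 [(5 4 7; -2 4 -2)], sign=-1
B: triangle coeff Δ(5,4,7) = 1/6126120; Σ_t [2,2]: t=2:+1/58060800 = 1/58060800; (3j)²=1/4862 [(5 4 7; -5 4 1)], sign=+1
I_A²/I_B² = (98/12155)/(1/4862) = 196/5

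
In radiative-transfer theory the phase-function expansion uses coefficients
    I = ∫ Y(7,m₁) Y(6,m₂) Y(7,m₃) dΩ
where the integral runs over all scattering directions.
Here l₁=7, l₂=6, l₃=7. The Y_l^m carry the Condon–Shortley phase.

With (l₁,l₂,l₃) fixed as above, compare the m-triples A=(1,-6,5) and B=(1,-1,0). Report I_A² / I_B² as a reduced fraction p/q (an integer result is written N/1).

13552/1875

Same 7,6,7: normalisation and zero-m 3j drop out of the ratio.
A: Δ: 6! 8! 6! / 21! → 1/2444321880; sum: t=0:+1/746496000 = 1/746496000; 3j²(7 6 7; 1 -6 5) = Δ·Π!·Σ² = 616/62985  (sign +1)
B: Δ: 6! 8! 6! / 21! → 1/2444321880; sum: t=0:+1/124416000 t=1:−1/4147200 t=2:+1/995328 t=3:−1/1244160 t=4:+1/8294400 t=5:−1/435456000 = 1/11612160; 3j²(7 6 7; 1 -1 0) = Δ·Π!·Σ² = 125/92378  (sign -1)
I_A²/I_B² = (616/62985)/(125/92378) = 13552/1875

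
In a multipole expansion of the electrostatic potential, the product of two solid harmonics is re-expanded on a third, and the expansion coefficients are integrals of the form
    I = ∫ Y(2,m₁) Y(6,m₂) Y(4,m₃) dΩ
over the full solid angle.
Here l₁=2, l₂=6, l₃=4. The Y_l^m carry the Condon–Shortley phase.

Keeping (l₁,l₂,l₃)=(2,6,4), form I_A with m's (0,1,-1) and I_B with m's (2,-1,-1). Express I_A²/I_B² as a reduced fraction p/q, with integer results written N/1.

Same 2,6,4: normalisation and zero-m 3j drop out of the ratio.
A: Δ: 4! 0! 8! / 13! → 1/6435; sum: t=2:+1/2880 = 1/2880; 3j²(2 6 4; 0 1 -1) = Δ·Π!·Σ² = 14/429  (sign -1)
B: Δ: 4! 0! 8! / 13! → 1/6435; sum: t=0:+1/17280 = 1/17280; 3j²(2 6 4; 2 -1 -1) = Δ·Π!·Σ² = 7/1287  (sign -1)
I_A²/I_B² = (14/429)/(7/1287) = 6/1

6/1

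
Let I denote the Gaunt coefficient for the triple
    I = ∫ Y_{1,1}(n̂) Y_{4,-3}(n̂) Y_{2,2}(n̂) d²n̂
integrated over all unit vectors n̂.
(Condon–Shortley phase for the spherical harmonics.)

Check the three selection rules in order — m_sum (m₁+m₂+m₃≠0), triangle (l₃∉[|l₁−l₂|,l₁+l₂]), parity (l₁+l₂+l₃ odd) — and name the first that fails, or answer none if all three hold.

m₁+m₂+m₃ = 1 − 3 + 2 = 0  ✓
triangle: |1−4|=3 ≤ l₃=2 ≤ 1+4=5  ✗
parity: l₁+l₂+l₃ = 7 is odd

triangle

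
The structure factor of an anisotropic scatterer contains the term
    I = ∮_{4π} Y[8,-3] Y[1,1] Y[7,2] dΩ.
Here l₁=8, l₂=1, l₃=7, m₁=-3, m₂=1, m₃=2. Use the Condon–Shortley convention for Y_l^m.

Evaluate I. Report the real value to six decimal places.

-0.226917

Checks pass: Σm=0; 16 even; l₃=7∈[7,9].
(2·8+1)(2·1+1)(2·7+1) = 765
Δ: 2! 14! 0! / 17! → 1/2040
sum: t=1:−1/25401600 = -1/25401600
3j²(8 1 7; 0 0 0) = Δ·Π!·Σ² = 8/255  (sign +1)
sum: t=2:+1/87091200 = 1/87091200
3j²(8 1 7; -3 1 2) = Δ·Π!·Σ² = 11/408  (sign -1)
combine: 4πI² = 765·8/255·11/408 = 11/17
take √, sign -1: I = -0.22691696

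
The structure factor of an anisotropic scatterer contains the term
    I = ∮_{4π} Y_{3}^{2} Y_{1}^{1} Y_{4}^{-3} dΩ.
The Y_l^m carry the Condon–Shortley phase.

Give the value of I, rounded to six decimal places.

-0.282095

m-sum 0 ✓  L=8 even ✓  2≤4≤4 ✓
Π(2lᵢ+1) = 7×3×9 = 189
triangle coeff Δ(3,1,4) = 1/252
Σ_t [0,0]: t=0:+1/36 = 1/36
(3j)²=4/63 [(3 1 4; 0 0 0)], sign=+1
Σ_t [0,0]: t=0:+1/240 = 1/240
(3j)²=1/12 [(3 1 4; 2 1 -3)], sign=-1
⇒ 4πI² = 1/1
I = (-1)√(1/1/(4π)) = -0.28209479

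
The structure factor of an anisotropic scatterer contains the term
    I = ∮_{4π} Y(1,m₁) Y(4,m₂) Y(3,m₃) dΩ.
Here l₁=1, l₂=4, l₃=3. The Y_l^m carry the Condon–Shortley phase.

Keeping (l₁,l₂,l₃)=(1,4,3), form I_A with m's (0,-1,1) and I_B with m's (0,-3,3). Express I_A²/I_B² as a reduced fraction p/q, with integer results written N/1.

15/7

Same 1,4,3: normalisation and zero-m 3j drop out of the ratio.
A: Δ: 2! 0! 6! / 9! → 1/252; sum: t=1:−1/48 = -1/48; 3j²(1 4 3; 0 -1 1) = Δ·Π!·Σ² = 5/84  (sign -1)
B: Δ: 2! 0! 6! / 9! → 1/252; sum: t=1:−1/720 = -1/720; 3j²(1 4 3; 0 -3 3) = Δ·Π!·Σ² = 1/36  (sign -1)
I_A²/I_B² = (5/84)/(1/36) = 15/7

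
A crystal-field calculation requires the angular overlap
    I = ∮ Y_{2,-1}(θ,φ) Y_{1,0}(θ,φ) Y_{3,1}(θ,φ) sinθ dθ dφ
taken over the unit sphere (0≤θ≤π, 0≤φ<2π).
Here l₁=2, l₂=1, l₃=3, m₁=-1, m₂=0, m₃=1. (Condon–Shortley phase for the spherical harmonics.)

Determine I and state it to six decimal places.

-0.233597

Rules hold: Σm=0, L=6 even, 1≤3≤3.
N = 5·3·7 = 105
Δ = 0!·4!·2!/7! = 1/105
Racah Σ t=0..0: t=0:+1/4 = 1/4
⇒ 3j(2 1 3; 0 0 0)² = 3/35, sgn -1
Racah Σ t=0..0: t=0:+1/6 = 1/6
⇒ 3j(2 1 3; -1 0 1)² = 8/105, sgn +1
4πI² = N·(3j₀)²·(3jₘ)² = 24/35
I = -1·√(0.685714/4π) = -0.23359668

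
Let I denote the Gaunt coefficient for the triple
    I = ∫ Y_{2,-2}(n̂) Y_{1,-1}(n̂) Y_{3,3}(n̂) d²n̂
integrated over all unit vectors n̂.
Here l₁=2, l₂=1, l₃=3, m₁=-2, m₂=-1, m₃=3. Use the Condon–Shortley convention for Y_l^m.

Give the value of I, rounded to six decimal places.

Rules hold: Σm=0, L=6 even, 1≤3≤3.
N = 5·3·7 = 105
Δ = 0!·4!·2!/7! = 1/105
Racah Σ t=0..0: t=0:+1/4 = 1/4
⇒ 3j(2 1 3; 0 0 0)² = 3/35, sgn -1
Racah Σ t=0..0: t=0:+1/48 = 1/48
⇒ 3j(2 1 3; -2 -1 3)² = 1/7, sgn +1
4πI² = N·(3j₀)²·(3jₘ)² = 9/7
I = -1·√(1.28571/4π) = -0.31986543

-0.319865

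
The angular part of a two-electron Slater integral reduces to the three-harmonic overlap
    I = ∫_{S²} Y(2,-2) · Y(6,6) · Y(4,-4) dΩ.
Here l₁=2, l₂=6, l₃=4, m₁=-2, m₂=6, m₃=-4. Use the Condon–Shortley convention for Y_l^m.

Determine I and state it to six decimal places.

0.353849

Rules hold: Σm=0, L=12 even, 4≤4≤8.
N = 5·13·9 = 585
Δ = 4!·0!·8!/13! = 1/6435
Racah Σ t=2..2: t=2:+1/2304 = 1/2304
⇒ 3j(2 6 4; 0 0 0)² = 5/143, sgn +1
Racah Σ t=4..4: t=4:+1/967680 = 1/967680
⇒ 3j(2 6 4; -2 6 -4)² = 1/13, sgn +1
4πI² = N·(3j₀)²·(3jₘ)² = 225/143
I = +1·√(1.57343/4π) = 0.35384927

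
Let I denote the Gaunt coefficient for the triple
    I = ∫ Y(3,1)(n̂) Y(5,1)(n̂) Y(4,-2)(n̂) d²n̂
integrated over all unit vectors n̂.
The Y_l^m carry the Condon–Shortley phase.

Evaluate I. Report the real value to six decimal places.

0.106335

Rules hold: Σm=0, L=12 even, 2≤4≤8.
N = 7·11·9 = 693
Δ = 4!·2!·6!/13! = 1/180180
Racah Σ t=1..3: t=1:−1/576 t=2:+1/144 t=3:−1/576 = 1/288
⇒ 3j(3 5 4; 0 0 0)² = 20/1001, sgn +1
Racah Σ t=0..2: t=0:+1/34560 t=1:−1/720 t=2:+1/384 = 43/34560
⇒ 3j(3 5 4; 1 1 -2)² = 1849/180180, sgn +1
4πI² = N·(3j₀)²·(3jₘ)² = 1849/13013
I = +1·√(0.142089/4π) = 0.10633465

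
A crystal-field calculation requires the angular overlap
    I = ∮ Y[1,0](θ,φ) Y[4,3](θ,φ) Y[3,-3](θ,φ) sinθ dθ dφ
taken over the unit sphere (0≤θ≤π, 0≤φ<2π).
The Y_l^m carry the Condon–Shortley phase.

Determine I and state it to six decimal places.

-0.162868

Rules hold: Σm=0, L=8 even, 3≤3≤5.
N = 3·9·7 = 189
Δ = 2!·0!·6!/9! = 1/252
Racah Σ t=1..1: t=1:−1/36 = -1/36
⇒ 3j(1 4 3; 0 0 0)² = 4/63, sgn +1
Racah Σ t=1..1: t=1:−1/720 = -1/720
⇒ 3j(1 4 3; 0 3 -3)² = 1/36, sgn -1
4πI² = N·(3j₀)²·(3jₘ)² = 1/3
I = -1·√(0.333333/4π) = -0.16286750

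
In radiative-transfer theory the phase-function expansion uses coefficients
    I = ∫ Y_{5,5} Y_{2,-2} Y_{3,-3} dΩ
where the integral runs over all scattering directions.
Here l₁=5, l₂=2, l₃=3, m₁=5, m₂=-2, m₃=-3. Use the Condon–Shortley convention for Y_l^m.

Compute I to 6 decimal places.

-0.347235

Checks pass: Σm=0; 10 even; l₃=3∈[3,7].
(2·5+1)(2·2+1)(2·3+1) = 385
Δ: 4! 6! 0! / 11! → 1/2310
sum: t=2:+1/144 = 1/144
3j²(5 2 3; 0 0 0) = Δ·Π!·Σ² = 10/231  (sign -1)
sum: t=0:+1/17280 = 1/17280
3j²(5 2 3; 5 -2 -3) = Δ·Π!·Σ² = 1/11  (sign +1)
combine: 4πI² = 385·10/231·1/11 = 50/33
take √, sign -1: I = -0.34723469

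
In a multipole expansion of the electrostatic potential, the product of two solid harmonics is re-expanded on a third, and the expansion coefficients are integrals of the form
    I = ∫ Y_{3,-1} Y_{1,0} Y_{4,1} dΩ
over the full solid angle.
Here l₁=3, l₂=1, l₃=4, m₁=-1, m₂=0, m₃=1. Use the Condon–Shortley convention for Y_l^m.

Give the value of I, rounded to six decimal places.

Rules hold: Σm=0, L=8 even, 2≤4≤4.
N = 7·3·9 = 189
Δ = 0!·6!·2!/9! = 1/252
Racah Σ t=0..0: t=0:+1/36 = 1/36
⇒ 3j(3 1 4; 0 0 0)² = 4/63, sgn +1
Racah Σ t=0..0: t=0:+1/48 = 1/48
⇒ 3j(3 1 4; -1 0 1)² = 5/84, sgn -1
4πI² = N·(3j₀)²·(3jₘ)² = 5/7
I = -1·√(0.714286/4π) = -0.23841361

-0.238414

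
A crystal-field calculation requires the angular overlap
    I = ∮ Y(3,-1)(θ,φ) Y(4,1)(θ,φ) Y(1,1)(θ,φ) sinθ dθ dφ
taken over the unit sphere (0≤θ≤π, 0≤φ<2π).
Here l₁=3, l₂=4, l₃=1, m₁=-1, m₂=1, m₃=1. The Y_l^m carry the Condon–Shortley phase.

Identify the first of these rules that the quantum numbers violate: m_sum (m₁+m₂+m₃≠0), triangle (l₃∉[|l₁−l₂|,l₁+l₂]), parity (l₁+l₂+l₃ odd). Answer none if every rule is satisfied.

m_sum

m₁+m₂+m₃ = -1 + 1 + 1 = 1  ✗
triangle: |3−4|=1 ≤ l₃=1 ≤ 3+4=7
parity: l₁+l₂+l₃ = 8 is even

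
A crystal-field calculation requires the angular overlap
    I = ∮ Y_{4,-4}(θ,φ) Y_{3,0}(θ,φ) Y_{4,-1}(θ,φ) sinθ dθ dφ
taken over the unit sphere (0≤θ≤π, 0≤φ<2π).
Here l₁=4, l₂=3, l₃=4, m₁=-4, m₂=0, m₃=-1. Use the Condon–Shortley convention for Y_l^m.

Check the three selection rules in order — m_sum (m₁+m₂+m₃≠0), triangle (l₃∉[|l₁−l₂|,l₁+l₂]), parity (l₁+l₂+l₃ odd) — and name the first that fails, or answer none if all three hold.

m_sum

azimuthal sum: -4 + 0 − 1 = -5  ✗
1 ≤ 4 ≤ 7 (triangle on l)
L = 4 + 3 + 4 = 11 (odd)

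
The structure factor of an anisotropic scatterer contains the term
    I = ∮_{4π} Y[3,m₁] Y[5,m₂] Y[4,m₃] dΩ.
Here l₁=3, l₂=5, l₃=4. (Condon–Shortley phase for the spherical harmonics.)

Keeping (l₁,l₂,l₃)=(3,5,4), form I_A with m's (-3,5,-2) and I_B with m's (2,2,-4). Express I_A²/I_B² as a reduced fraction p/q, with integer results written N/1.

Same 3,5,4: normalisation and zero-m 3j drop out of the ratio.
A: Δ: 4! 2! 6! / 13! → 1/180180; sum: t=4:+1/34560 = 1/34560; 3j²(3 5 4; -3 5 -2) = Δ·Π!·Σ² = 5/286  (sign +1)
B: Δ: 4! 2! 6! / 13! → 1/180180; sum: t=1:−1/8640 = -1/8640; 3j²(3 5 4; 2 2 -4) = Δ·Π!·Σ² = 14/1287  (sign -1)
I_A²/I_B² = (5/286)/(14/1287) = 45/28

45/28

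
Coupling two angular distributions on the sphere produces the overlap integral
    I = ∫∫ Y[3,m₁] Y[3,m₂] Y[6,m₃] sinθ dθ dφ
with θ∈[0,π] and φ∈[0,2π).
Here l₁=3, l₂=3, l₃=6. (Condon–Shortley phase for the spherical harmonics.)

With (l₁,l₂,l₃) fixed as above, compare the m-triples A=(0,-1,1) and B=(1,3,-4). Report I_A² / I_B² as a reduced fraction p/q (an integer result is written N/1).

5/3

l's match ⇒ only the (l;m) 3-j factors differ between A and B.
A: triangle coeff Δ(3,3,6) = 1/12012; Σ_t [0,0]: t=0:+1/1728 = 1/1728; (3j)²=25/858 [(3 3 6; 0 -1 1)], sign=-1
B: triangle coeff Δ(3,3,6) = 1/12012; Σ_t [0,0]: t=0:+1/34560 = 1/34560; (3j)²=5/286 [(3 3 6; 1 3 -4)], sign=+1
I_A²/I_B² = (25/858)/(5/286) = 5/3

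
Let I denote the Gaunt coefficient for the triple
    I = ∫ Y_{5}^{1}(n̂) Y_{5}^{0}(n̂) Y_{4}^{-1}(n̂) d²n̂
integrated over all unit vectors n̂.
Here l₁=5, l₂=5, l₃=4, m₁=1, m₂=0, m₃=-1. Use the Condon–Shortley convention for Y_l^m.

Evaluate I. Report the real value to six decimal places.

Checks pass: Σm=0; 14 even; l₃=4∈[0,10].
(2·5+1)(2·5+1)(2·4+1) = 1089
Δ: 6! 4! 4! / 15! → 1/3153150
sum: t=1:−1/69120 t=2:+1/1728 t=3:−1/576 t=4:+1/1728 t=5:−1/69120 = -7/11520
3j²(5 5 4; 0 0 0) = Δ·Π!·Σ² = 2/143  (sign -1)
sum: t=1:−1/17280 t=2:+1/1152 t=3:−1/864 t=4:+1/6912 = -7/34560
3j²(5 5 4; 1 0 -1) = Δ·Π!·Σ² = 1/429  (sign +1)
combine: 4πI² = 1089·2/143·1/429 = 6/169
take √, sign -1: I = -0.05315295

-0.053153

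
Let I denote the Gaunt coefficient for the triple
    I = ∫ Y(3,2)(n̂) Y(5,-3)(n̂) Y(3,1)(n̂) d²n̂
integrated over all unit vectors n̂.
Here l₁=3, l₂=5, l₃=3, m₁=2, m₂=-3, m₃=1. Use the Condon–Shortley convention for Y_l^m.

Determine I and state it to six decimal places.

L=11 odd ⇒ parity kills the (l;000) factor ⇒ I = 0

0.000000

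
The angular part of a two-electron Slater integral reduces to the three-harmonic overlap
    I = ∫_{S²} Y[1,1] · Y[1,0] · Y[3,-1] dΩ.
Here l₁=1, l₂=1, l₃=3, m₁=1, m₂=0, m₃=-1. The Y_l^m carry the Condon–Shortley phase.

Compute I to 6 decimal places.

0.000000

triangle: need 0≤l₃≤2, have 3; I=0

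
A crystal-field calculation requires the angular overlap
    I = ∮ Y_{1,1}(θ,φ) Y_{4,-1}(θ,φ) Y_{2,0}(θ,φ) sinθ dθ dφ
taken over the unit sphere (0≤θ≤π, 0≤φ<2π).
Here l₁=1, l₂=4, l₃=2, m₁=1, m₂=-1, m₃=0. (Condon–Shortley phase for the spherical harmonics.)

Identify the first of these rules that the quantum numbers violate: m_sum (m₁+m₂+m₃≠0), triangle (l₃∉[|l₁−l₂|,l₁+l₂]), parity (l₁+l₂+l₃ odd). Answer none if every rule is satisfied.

m₁+m₂+m₃ = 1 − 1 + 0 = 0  ✓
triangle: |1−4|=3 ≤ l₃=2 ≤ 1+4=5  ✗
parity: l₁+l₂+l₃ = 7 is odd

triangle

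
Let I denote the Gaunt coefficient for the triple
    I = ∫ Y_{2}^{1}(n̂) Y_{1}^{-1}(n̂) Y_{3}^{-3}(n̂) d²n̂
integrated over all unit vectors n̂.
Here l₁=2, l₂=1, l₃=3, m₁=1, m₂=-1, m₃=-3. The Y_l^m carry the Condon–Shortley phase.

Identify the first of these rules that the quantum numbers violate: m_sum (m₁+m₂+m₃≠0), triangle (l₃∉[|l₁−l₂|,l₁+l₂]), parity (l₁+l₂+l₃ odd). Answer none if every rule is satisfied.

m_sum

azimuthal sum: 1 − 1 − 3 = -3  ✗
1 ≤ 3 ≤ 3 (triangle on l)
L = 2 + 1 + 3 = 6 (even)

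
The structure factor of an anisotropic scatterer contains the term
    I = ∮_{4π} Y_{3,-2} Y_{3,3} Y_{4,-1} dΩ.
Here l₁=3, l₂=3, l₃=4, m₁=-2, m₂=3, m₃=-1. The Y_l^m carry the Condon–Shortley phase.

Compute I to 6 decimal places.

0.140463

m-sum 0 ✓  L=10 even ✓  0≤4≤6 ✓
Π(2lᵢ+1) = 7×7×9 = 441
triangle coeff Δ(3,3,4) = 1/34650
Σ_t [0,2]: t=0:+1/72 t=1:−1/16 t=2:+1/72 = -5/144
(3j)²=2/77 [(3 3 4; 0 0 0)], sign=-1
Σ_t [2,2]: t=2:+1/288 = 1/288
(3j)²=5/231 [(3 3 4; -2 3 -1)], sign=-1
⇒ 4πI² = 30/121
I = (+1)√(30/121/(4π)) = 0.14046335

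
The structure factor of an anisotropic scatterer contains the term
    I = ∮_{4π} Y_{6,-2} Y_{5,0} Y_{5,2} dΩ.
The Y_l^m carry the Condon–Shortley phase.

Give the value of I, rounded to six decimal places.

Rules hold: Σm=0, L=16 even, 1≤5≤11.
N = 13·11·11 = 1573
Δ = 6!·6!·4!/17! = 1/28588560
Racah Σ t=1..5: t=1:−1/345600 t=2:+1/13824 t=3:−1/5184 t=4:+1/13824 t=5:−1/345600 = -7/129600
⇒ 3j(6 5 5; 0 0 0)² = 80/7293, sgn +1
Racah Σ t=2..5: t=2:+1/207360 t=3:−1/17280 t=4:+1/13824 t=5:−1/103680 = 1/103680
⇒ 3j(6 5 5; -2 0 2)² = 10/7293, sgn -1
4πI² = N·(3j₀)²·(3jₘ)² = 800/33813
I = -1·√(0.0236595/4π) = -0.04339086

-0.043391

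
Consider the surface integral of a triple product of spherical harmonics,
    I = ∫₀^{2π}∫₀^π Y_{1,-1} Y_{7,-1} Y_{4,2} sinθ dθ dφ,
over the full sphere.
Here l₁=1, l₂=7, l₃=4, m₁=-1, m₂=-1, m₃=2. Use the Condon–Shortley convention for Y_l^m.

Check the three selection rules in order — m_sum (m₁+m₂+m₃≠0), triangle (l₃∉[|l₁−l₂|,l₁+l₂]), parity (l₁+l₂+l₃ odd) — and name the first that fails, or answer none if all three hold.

triangle

Σmᵢ = 0  ✓
l₃∈[|l₁−l₂|,l₁+l₂]=[6,8], have l₃=4  ✗
Σlᵢ = 12 ⇒ even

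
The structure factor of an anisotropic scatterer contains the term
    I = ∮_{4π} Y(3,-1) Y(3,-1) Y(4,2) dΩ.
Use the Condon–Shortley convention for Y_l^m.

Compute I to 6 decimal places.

0.162193

Checks pass: Σm=0; 10 even; l₃=4∈[0,6].
(2·3+1)(2·3+1)(2·4+1) = 441
Δ: 2! 4! 4! / 11! → 1/34650
sum: t=0:+1/72 t=1:−1/16 t=2:+1/72 = -5/144
3j²(3 3 4; 0 0 0) = Δ·Π!·Σ² = 2/77  (sign -1)
sum: t=0:+1/192 t=1:−1/36 t=2:+1/192 = -5/288
3j²(3 3 4; -1 -1 2) = Δ·Π!·Σ² = 20/693  (sign -1)
combine: 4πI² = 441·2/77·20/693 = 40/121
take √, sign +1: I = 0.16219310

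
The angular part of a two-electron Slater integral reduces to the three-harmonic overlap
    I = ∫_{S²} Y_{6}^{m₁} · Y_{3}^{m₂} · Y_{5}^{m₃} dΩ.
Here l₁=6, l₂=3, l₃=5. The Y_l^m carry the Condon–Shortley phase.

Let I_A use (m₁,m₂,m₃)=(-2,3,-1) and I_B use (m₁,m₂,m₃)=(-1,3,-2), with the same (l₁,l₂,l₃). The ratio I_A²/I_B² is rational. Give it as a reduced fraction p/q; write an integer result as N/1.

10/7

Shared (l₁,l₂,l₃)=(6,3,5): N and (l;000)² cancel in I_A²/I_B².
A: Δ = 4!·8!·2!/15! = 1/675675; Racah Σ t=4..4: t=4:+1/27648 = 1/27648; ⇒ 3j(6 3 5; -2 3 -1)² = 10/429, sgn +1
B: Δ = 4!·8!·2!/15! = 1/675675; Racah Σ t=4..4: t=4:+1/34560 = 1/34560; ⇒ 3j(6 3 5; -1 3 -2)² = 7/429, sgn -1
I_A²/I_B² = (10/429)/(7/429) = 10/7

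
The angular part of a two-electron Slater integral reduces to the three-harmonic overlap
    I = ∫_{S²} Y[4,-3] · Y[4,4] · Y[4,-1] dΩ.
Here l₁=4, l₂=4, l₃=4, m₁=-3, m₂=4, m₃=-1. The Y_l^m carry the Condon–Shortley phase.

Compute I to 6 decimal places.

-0.168431

Checks pass: Σm=0; 12 even; l₃=4∈[0,8].
(2·4+1)(2·4+1)(2·4+1) = 729
Δ: 4! 4! 4! / 13! → 1/450450
sum: t=0:+1/13824 t=1:−1/216 t=2:+1/64 t=3:−1/216 t=4:+1/13824 = 5/768
3j²(4 4 4; 0 0 0) = Δ·Π!·Σ² = 18/1001  (sign +1)
sum: t=4:+1/3456 = 1/3456
3j²(4 4 4; -3 4 -1) = Δ·Π!·Σ² = 35/1287  (sign -1)
combine: 4πI² = 729·18/1001·35/1287 = 7290/20449
take √, sign -1: I = -0.16843130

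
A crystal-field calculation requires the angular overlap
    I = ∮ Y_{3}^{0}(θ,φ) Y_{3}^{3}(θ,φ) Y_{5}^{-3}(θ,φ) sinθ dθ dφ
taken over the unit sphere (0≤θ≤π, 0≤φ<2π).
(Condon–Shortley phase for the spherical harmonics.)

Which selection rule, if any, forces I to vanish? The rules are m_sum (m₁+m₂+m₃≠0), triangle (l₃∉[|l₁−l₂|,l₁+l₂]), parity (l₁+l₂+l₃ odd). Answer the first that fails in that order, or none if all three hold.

azimuthal sum: 0 + 3 − 3 = 0  ✓
0 ≤ 5 ≤ 6 (triangle on l)  ✓
L = 3 + 3 + 5 = 11 (odd)  ✗

parity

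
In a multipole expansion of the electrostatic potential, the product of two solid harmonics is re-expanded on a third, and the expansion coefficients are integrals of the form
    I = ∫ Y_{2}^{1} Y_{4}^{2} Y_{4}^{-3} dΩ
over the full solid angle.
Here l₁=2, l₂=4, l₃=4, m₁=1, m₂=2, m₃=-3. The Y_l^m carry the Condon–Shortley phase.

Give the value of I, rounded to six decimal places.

Rules hold: Σm=0, L=10 even, 2≤4≤6.
N = 5·9·9 = 405
Δ = 2!·2!·6!/11! = 1/13860
Racah Σ t=0..2: t=0:+1/192 t=1:−1/36 t=2:+1/192 = -5/288
⇒ 3j(2 4 4; 0 0 0)² = 20/693, sgn -1
Racah Σ t=0..1: t=0:+1/1440 t=1:−1/240 = -1/288
⇒ 3j(2 4 4; 1 2 -3)² = 5/132, sgn +1
4πI² = N·(3j₀)²·(3jₘ)² = 375/847
I = -1·√(0.442739/4π) = -0.18770204

-0.187702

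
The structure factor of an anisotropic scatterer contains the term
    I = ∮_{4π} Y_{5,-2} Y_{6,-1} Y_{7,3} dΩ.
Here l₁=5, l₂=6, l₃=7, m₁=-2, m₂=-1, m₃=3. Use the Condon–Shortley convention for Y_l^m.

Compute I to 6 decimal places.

Rules hold: Σm=0, L=18 even, 1≤7≤11.
N = 11·13·15 = 2145
Δ = 4!·6!·8!/19! = 1/174594420
Racah Σ t=0..4: t=0:+1/4147200 t=1:−1/207360 t=2:+1/82944 t=3:−1/207360 t=4:+1/4147200 = 1/345600
⇒ 3j(5 6 7; 0 0 0)² = 420/46189, sgn -1
Racah Σ t=1..4: t=1:−1/2488320 t=2:+1/345600 t=3:−1/414720 t=4:+1/4354560 = 1/3225600
⇒ 3j(5 6 7; -2 -1 3)² = 81/92378, sgn +1
4πI² = N·(3j₀)²·(3jₘ)² = 255150/14919047
I = -1·√(0.0171023/4π) = -0.03689116

-0.036891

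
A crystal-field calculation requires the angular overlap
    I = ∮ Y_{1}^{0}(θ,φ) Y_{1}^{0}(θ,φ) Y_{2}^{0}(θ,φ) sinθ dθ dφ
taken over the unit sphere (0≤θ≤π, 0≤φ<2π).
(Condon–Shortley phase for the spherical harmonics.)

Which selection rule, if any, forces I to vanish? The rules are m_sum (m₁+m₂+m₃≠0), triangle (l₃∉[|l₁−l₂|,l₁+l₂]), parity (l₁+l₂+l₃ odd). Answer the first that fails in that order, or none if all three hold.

none

m₁+m₂+m₃ = 0 + 0 + 0 = 0  ✓
triangle: |1−1|=0 ≤ l₃=2 ≤ 1+1=2  ✓
parity: l₁+l₂+l₃ = 4 is even  ✓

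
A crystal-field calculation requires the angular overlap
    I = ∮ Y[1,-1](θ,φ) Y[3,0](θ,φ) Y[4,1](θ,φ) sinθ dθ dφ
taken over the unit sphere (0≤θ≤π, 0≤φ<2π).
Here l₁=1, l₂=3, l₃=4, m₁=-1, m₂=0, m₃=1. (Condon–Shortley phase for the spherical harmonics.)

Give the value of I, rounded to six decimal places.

-0.194664

Rules hold: Σm=0, L=8 even, 2≤4≤4.
N = 3·7·9 = 189
Δ = 0!·2!·6!/9! = 1/252
Racah Σ t=0..0: t=0:+1/36 = 1/36
⇒ 3j(1 3 4; 0 0 0)² = 4/63, sgn +1
Racah Σ t=0..0: t=0:+1/72 = 1/72
⇒ 3j(1 3 4; -1 0 1)² = 5/126, sgn -1
4πI² = N·(3j₀)²·(3jₘ)² = 10/21
I = -1·√(0.47619/4π) = -0.19466390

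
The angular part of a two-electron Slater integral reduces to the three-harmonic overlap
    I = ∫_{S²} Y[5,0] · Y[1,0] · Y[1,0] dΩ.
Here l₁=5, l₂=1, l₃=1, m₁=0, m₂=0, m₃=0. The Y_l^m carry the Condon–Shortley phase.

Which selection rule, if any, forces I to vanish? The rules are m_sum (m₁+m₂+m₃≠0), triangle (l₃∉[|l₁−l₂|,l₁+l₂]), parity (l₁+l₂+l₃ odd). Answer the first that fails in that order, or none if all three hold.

Σmᵢ = 0  ✓
l₃∈[|l₁−l₂|,l₁+l₂]=[4,6], have l₃=1  ✗
Σlᵢ = 7 ⇒ odd

triangle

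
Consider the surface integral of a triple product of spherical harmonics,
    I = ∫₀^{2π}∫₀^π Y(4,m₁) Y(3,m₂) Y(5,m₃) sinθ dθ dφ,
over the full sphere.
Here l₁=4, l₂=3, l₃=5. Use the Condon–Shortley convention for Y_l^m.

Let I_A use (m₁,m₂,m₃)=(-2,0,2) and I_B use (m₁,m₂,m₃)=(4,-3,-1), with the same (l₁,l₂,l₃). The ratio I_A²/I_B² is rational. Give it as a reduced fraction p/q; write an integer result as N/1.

Same 4,3,5: normalisation and zero-m 3j drop out of the ratio.
A: Δ: 2! 6! 4! / 13! → 1/180180; sum: t=0:+1/8640 t=1:−1/480 t=2:+1/576 = -1/4320; 3j²(4 3 5; -2 0 2) = Δ·Π!·Σ² = 1/2145  (sign +1)
B: Δ: 2! 6! 4! / 13! → 1/180180; sum: t=0:+1/34560 = 1/34560; 3j²(4 3 5; 4 -3 -1) = Δ·Π!·Σ² = 1/429  (sign +1)
I_A²/I_B² = (1/2145)/(1/429) = 1/5

1/5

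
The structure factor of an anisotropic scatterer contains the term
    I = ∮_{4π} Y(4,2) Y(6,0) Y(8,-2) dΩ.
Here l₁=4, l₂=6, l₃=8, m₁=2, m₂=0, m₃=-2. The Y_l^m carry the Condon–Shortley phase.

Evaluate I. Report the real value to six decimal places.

Rules hold: Σm=0, L=18 even, 2≤8≤10.
N = 9·13·17 = 1989
Δ = 2!·6!·10!/19! = 1/23279256
Racah Σ t=0..2: t=0:+1/1658880 t=1:−1/518400 t=2:+1/1658880 = -1/1382400
⇒ 3j(4 6 8; 0 0 0)² = 504/46189, sgn -1
Racah Σ t=0..2: t=0:+1/1658880 t=1:−1/1728000 t=2:+1/24883200 = 1/15552000
⇒ 3j(4 6 8; 2 0 -2)² = 16/46189, sgn +1
4πI² = N·(3j₀)²·(3jₘ)² = 72576/9653501
I = -1·√(0.0075181/4π) = -0.02445959

-0.024460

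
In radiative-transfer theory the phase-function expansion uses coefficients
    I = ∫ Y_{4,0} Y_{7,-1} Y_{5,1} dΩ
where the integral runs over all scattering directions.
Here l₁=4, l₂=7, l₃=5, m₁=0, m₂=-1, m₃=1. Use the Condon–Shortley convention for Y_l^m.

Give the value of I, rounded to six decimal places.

m-sum 0 ✓  L=16 even ✓  3≤5≤11 ✓
Π(2lᵢ+1) = 9×15×11 = 1485
triangle coeff Δ(4,7,5) = 1/6126120
Σ_t [2,4]: t=2:+1/69120 t=3:−1/20736 t=4:+1/69120 = -1/51840
(3j)²=280/21879 [(4 7 5; 0 0 0)], sign=+1
Σ_t [2,4]: t=2:+1/55296 t=3:−1/25920 t=4:+1/138240 = -11/829440
(3j)²=11/1326 [(4 7 5; 0 -1 1)], sign=-1
⇒ 4πI² = 7700/48841
I = (-1)√(7700/48841/(4π)) = -0.11200777

-0.112008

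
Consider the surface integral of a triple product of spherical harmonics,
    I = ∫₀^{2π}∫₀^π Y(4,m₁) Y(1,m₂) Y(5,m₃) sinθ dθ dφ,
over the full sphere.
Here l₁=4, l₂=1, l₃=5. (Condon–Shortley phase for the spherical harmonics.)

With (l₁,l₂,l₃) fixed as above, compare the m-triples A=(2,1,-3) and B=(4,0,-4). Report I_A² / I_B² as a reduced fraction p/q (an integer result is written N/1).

28/9

l's match ⇒ only the (l;m) 3-j factors differ between A and B.
A: triangle coeff Δ(4,1,5) = 1/495; Σ_t [0,0]: t=0:+1/2880 = 1/2880; (3j)²=28/495 [(4 1 5; 2 1 -3)], sign=+1
B: triangle coeff Δ(4,1,5) = 1/495; Σ_t [0,0]: t=0:+1/40320 = 1/40320; (3j)²=1/55 [(4 1 5; 4 0 -4)], sign=-1
I_A²/I_B² = (28/495)/(1/55) = 28/9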